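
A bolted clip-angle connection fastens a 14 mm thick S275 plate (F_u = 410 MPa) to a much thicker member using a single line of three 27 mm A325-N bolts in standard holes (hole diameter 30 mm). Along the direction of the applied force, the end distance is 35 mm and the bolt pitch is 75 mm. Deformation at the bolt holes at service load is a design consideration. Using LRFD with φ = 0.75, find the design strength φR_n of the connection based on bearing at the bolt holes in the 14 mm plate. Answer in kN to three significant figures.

568 kN

Per bolt r_n = 1.2 l_c t F_u ≤ 2.4 d t F_u; upper limit = 2.4 × 27 × 14 × 410 / 1000 = 372 kN.
Edge bolt: l_c = 35 − 30/2 = 20 mm → 1.2 × 20 × 14 × 410 / 1000 = 137.8 → r_n = 137.8 kN.
Interior bolts: l_c = 75 − 30 = 45 mm → 1.2 × 45 × 14 × 410 / 1000 = 310 → r_n = 310 kN.
R_n = 1 × 137.8 + 2 × 310 = 757.7 kN.
Design strength φR_n = 0.75 × 757.7 = 568 kN.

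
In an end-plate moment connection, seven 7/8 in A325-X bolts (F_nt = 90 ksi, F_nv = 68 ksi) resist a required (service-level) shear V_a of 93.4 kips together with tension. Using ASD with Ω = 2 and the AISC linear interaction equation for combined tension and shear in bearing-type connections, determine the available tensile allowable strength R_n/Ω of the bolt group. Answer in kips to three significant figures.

A_b = π·0.875²/4 = 0.6013 in²; f_rv = 93.4 / (7 × 0.6013) = 22.19 ksi.
F'_nt = 1.3 F_nt − (Ω F_nt / F_nv) f_rv = 1.3·90 − (2·90/68)·22.19 = 58.26 ksi, capped at F_nt → F'_nt = 58.26 ksi.
R_n = F'_nt · A_b · n = 58.26 × 0.6013 × 7 = 245.2 kips.
Allowable strength R_n/Ω = 245.2 / 2 = 123 kips.

123 kips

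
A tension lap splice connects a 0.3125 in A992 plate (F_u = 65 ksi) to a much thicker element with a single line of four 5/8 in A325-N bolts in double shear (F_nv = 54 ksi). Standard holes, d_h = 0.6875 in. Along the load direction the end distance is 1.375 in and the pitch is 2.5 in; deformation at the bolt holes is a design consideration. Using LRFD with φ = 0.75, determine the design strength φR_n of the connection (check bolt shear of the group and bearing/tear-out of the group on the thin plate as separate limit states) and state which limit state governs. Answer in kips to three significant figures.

Bolt shear: A_b = π·0.625²/4 = 0.3068 in²; R_n = 54 × 0.3068 × 4 × 2 = 132.5 kips → 0.75 × 132.5 = 99.4 kips.
Bearing (1.2 l_c t F_u ≤ 2.4 d t F_u): upper limit = 2.4·0.625·0.3125·65 = 30.47 kips.
  Edge l_c = 1.375 − 0.6875/2 = 1.031 → r_n = 25.14 kips; interior l_c = 2.5 − 0.6875 = 1.812 → r_n = 30.47 kips.
  R_n,bearing = 1·25.14 + 3·30.47 = 116.5 kips → 0.75 × 116.5 = 87.4 kips.
Bearing governs: 87.4 kips.

87.4 kips (bearing governs)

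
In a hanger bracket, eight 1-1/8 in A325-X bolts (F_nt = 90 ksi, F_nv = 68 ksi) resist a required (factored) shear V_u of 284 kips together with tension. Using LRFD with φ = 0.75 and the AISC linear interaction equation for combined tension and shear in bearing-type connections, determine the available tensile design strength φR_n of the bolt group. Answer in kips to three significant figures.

A_b = π·1.125²/4 = 0.994 in²; f_rv = 284 / (8 × 0.994) = 35.71 ksi.
F'_nt = 1.3 F_nt − (F_nt / φF_nv) f_rv = 1.3·90 − (90/(0.75·68))·35.71 = 53.98 ksi, capped at F_nt → F'_nt = 53.98 ksi.
R_n = F'_nt · A_b · n = 53.98 × 0.994 × 8 = 429.2 kips.
Design strength φR_n = 0.75 × 429.2 = 322 kips.

322 kips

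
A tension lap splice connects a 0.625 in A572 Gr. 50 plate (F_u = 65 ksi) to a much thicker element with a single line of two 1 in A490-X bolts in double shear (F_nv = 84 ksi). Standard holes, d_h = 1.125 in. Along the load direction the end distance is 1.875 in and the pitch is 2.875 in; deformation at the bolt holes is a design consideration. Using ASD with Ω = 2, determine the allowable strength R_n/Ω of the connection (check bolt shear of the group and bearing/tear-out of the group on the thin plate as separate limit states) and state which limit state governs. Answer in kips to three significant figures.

74.6 kips (bearing governs)

Bolt shear: A_b = π·1²/4 = 0.7854 in²; R_n = 84 × 0.7854 × 2 × 2 = 263.9 kips → 263.9 / 2 = 132 kips.
Bearing (1.2 l_c t F_u ≤ 2.4 d t F_u): upper limit = 2.4·1·0.625·65 = 97.5 kips.
  Edge l_c = 1.875 − 1.125/2 = 1.312 → r_n = 63.98 kips; interior l_c = 2.875 − 1.125 = 1.75 → r_n = 85.31 kips.
  R_n,bearing = 1·63.98 + 1·85.31 = 149.3 kips → 149.3 / 2 = 74.6 kips.
Bearing governs: 74.6 kips.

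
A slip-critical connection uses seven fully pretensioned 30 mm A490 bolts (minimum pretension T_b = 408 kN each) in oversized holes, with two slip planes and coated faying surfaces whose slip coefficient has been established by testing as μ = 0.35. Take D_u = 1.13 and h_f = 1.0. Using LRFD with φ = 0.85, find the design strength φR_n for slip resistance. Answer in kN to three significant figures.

1920 kN

R_n = μ · D_u · h_f · T_b · n_s · n_b = 0.35 × 1.13 × 1.0 × 408 × 2 × 7 = 2259 kN.
Design strength φR_n = 0.85 × 2259 = 1920 kN.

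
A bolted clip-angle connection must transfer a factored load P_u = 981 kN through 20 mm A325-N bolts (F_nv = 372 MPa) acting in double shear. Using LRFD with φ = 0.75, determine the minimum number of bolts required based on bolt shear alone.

A_b = π·20²/4 = 314.2 mm².
Per-bolt design strength φR_n = 0.75 × 372 × 314.2 × 2 / 1000 = 175.3 kN.
n ≥ 981 / 175.3 = 5.596 → use 6 bolts.

6 bolts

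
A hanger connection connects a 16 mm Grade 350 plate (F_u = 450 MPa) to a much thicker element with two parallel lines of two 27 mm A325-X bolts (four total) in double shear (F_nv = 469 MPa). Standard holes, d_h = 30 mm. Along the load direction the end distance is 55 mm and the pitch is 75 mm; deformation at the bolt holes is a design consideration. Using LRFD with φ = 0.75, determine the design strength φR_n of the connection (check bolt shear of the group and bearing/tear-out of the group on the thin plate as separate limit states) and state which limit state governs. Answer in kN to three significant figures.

Bolt shear: A_b = π·27²/4 = 572.6 mm²; R_n = 469 × 572.6 × 4 × 2 / 1000 = 2148 kN → 0.75 × 2148 = 1610 kN.
Bearing (1.2 l_c t F_u ≤ 2.4 d t F_u): upper limit = 2.4·27·16·450 / 1000 = 466.6 kN.
  Edge l_c = 55 − 30/2 = 40 → r_n = 345.6 kN; interior l_c = 75 − 30 = 45 → r_n = 388.8 kN.
  R_n,bearing = 2·345.6 + 2·388.8 = 1469 kN → 0.75 × 1469 = 1100 kN.
Bearing governs: 1100 kN.

1100 kN (bearing governs)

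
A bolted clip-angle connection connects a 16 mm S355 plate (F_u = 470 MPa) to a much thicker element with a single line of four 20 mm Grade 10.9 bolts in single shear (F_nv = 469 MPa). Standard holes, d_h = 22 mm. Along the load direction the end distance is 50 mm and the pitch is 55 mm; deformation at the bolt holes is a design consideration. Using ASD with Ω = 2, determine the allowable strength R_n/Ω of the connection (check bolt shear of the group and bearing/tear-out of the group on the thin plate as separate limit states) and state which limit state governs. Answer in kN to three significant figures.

Bolt shear: A_b = π·20²/4 = 314.2 mm²; R_n = 469 × 314.2 × 4 × 1 / 1000 = 589.4 kN → 589.4 / 2 = 295 kN.
Bearing (1.2 l_c t F_u ≤ 2.4 d t F_u): upper limit = 2.4·20·16·470 / 1000 = 361 kN.
  Edge l_c = 50 − 22/2 = 39 → r_n = 351.9 kN; interior l_c = 55 − 22 = 33 → r_n = 297.8 kN.
  R_n,bearing = 1·351.9 + 3·297.8 = 1245 kN → 1245 / 2 = 623 kN.
Bolt shear governs: 295 kN.

295 kN (bolt shear governs)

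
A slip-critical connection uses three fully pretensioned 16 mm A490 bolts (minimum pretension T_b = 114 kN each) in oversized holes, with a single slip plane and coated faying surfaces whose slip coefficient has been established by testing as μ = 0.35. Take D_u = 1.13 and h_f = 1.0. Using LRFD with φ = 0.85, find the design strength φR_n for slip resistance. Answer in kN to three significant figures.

R_n = μ · D_u · h_f · T_b · n_s · n_b = 0.35 × 1.13 × 1.0 × 114 × 1 × 3 = 135.3 kN.
Design strength φR_n = 0.85 × 135.3 = 115 kN.

115 kN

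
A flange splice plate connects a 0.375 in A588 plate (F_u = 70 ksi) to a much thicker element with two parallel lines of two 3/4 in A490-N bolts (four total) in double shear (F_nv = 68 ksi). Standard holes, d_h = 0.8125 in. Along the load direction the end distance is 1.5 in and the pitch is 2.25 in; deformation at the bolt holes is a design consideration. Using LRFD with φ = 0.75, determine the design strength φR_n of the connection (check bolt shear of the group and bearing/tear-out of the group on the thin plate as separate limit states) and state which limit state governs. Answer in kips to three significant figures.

120 kips (bearing governs)

Bolt shear: A_b = π·0.75²/4 = 0.4418 in²; R_n = 68 × 0.4418 × 4 × 2 = 240.3 kips → 0.75 × 240.3 = 180 kips.
Bearing (1.2 l_c t F_u ≤ 2.4 d t F_u): upper limit = 2.4·0.75·0.375·70 = 47.25 kips.
  Edge l_c = 1.5 − 0.8125/2 = 1.094 → r_n = 34.45 kips; interior l_c = 2.25 − 0.8125 = 1.438 → r_n = 45.28 kips.
  R_n,bearing = 2·34.45 + 2·45.28 = 159.5 kips → 0.75 × 159.5 = 120 kips.
Bearing governs: 120 kips.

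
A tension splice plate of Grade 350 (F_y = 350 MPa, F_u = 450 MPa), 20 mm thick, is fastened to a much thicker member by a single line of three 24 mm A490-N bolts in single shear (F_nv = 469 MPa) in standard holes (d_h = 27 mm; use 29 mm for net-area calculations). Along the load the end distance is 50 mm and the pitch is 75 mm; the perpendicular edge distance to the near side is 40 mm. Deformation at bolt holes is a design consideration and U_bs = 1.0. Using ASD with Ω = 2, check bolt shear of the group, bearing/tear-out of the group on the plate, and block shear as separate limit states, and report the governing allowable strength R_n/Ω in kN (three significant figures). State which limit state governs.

318 kN (bolt shear governs)

Bolt shear: A_b = π·24²/4 = 452.4 mm²; R_n = 469 × 452.4 × 3 × 1 / 1000 = 636.5 kN → 636.5 / 2 = 318 kN.
Bearing: edge l_c = 36.5, r_n = 394.2 kN; interior l_c = 48, r_n = 518.4 kN; R_n = 394.2 + 2·518.4 = 1431 kN → 716 kN.
Block shear: A_gv = 4000, A_nv = 2550, A_nt = 510 mm²; R_n = min(0.6F_uA_nv, 0.6F_yA_gv) + U_bs·F_u·A_nt = 918 kN → 459 kN.
Bolt shear governs: 318 kN.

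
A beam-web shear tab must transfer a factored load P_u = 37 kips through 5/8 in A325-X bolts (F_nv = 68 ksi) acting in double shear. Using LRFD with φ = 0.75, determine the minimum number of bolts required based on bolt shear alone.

2 bolts

A_b = π·0.625²/4 = 0.3068 in².
Per-bolt design strength φR_n = 0.75 × 68 × 0.3068 × 2 = 31.29 kips.
n ≥ 37 / 31.29 = 1.182 → use 2 bolts.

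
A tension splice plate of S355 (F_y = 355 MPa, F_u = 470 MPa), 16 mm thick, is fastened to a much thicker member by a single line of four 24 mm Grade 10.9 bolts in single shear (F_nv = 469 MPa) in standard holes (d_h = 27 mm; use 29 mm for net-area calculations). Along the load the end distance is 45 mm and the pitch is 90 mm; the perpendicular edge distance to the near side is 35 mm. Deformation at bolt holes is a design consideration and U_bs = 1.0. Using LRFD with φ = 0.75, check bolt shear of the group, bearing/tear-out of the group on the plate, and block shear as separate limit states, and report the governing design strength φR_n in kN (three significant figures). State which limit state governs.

637 kN (bolt shear governs)

Bolt shear: A_b = π·24²/4 = 452.4 mm²; R_n = 469 × 452.4 × 4 × 1 / 1000 = 848.7 kN → 0.75 × 848.7 = 637 kN.
Bearing: edge l_c = 31.5, r_n = 284.3 kN; interior l_c = 63, r_n = 433.2 kN; R_n = 284.3 + 3·433.2 = 1584 kN → 1190 kN.
Block shear: A_gv = 5040, A_nv = 3416, A_nt = 328 mm²; R_n = min(0.6F_uA_nv, 0.6F_yA_gv) + U_bs·F_u·A_nt = 1117 kN → 838 kN.
Bolt shear governs: 637 kN.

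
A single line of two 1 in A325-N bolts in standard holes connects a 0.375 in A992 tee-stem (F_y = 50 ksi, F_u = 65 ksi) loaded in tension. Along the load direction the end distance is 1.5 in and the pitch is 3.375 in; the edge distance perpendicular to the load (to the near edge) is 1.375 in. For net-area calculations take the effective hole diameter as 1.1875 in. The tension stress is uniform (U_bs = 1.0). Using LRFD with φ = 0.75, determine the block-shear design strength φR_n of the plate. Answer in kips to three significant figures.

48.2 kips

Shear plane L_v = 1.5 + 1·3.375 = 4.875 in; A_gv = 4.875 × 0.375 = 1.828 in².
A_nv = (4.875 − 1.5·1.1875) × 0.375 = 1.16 in².
A_nt = (1.375 − 0.5·1.1875) × 0.375 = 0.293 in².
0.6 F_u A_nv = 45.25 kips; 0.6 F_y A_gv = 54.84 kips → shear rupture governs the shear term.
R_n = 45.25 + 1.0 × 65 × 0.293 = 64.29 kips.
Design strength φR_n = 0.75 × 64.29 = 48.2 kips.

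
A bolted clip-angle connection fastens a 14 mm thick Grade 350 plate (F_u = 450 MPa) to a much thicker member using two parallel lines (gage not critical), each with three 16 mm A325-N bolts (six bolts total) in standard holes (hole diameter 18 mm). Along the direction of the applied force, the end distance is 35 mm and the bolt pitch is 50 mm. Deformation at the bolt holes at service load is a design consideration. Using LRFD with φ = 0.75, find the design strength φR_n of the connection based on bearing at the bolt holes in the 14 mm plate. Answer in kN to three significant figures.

1020 kN

Per bolt r_n = 1.2 l_c t F_u ≤ 2.4 d t F_u; upper limit = 2.4 × 16 × 14 × 450 / 1000 = 241.9 kN.
Edge bolt: l_c = 35 − 18/2 = 26 mm → 1.2 × 26 × 14 × 450 / 1000 = 196.6 → r_n = 196.6 kN.
Interior bolts: l_c = 50 − 18 = 32 mm → 1.2 × 32 × 14 × 450 / 1000 = 241.9 → r_n = 241.9 kN.
R_n = 2 × 196.6 + 4 × 241.9 = 1361 kN.
Design strength φR_n = 0.75 × 1361 = 1020 kN.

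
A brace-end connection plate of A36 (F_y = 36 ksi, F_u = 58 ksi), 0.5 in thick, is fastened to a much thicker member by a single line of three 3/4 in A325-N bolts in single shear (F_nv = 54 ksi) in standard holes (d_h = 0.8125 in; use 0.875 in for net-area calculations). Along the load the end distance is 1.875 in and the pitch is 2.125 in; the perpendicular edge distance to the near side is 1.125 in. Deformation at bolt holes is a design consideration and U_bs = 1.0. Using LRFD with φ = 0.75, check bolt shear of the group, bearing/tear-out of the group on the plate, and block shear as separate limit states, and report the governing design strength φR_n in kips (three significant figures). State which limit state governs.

Bolt shear: A_b = π·0.75²/4 = 0.4418 in²; R_n = 54 × 0.4418 × 3 × 1 = 71.57 kips → 0.75 × 71.57 = 53.7 kips.
Bearing: edge l_c = 1.469, r_n = 51.11 kips; interior l_c = 1.312, r_n = 45.67 kips; R_n = 51.11 + 2·45.67 = 142.5 kips → 107 kips.
Block shear: A_gv = 3.062, A_nv = 1.969, A_nt = 0.3438 in²; R_n = min(0.6F_uA_nv, 0.6F_yA_gv) + U_bs·F_u·A_nt = 86.09 kips → 64.6 kips.
Bolt shear governs: 53.7 kips.

53.7 kips (bolt shear governs)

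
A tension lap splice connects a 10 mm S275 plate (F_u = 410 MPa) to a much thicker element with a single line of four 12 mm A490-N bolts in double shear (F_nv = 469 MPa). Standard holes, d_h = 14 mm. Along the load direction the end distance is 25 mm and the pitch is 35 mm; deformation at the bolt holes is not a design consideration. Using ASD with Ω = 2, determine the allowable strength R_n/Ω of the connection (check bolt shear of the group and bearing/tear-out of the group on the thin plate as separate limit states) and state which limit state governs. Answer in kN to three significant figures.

212 kN (bolt shear governs)

Bolt shear: A_b = π·12²/4 = 113.1 mm²; R_n = 469 × 113.1 × 4 × 2 / 1000 = 424.3 kN → 424.3 / 2 = 212 kN.
Bearing (1.5 l_c t F_u ≤ 3.0 d t F_u): upper limit = 3.0·12·10·410 / 1000 = 147.6 kN.
  Edge l_c = 25 − 14/2 = 18 → r_n = 110.7 kN; interior l_c = 35 − 14 = 21 → r_n = 129.2 kN.
  R_n,bearing = 1·110.7 + 3·129.2 = 498.2 kN → 498.2 / 2 = 249 kN.
Bolt shear governs: 212 kN.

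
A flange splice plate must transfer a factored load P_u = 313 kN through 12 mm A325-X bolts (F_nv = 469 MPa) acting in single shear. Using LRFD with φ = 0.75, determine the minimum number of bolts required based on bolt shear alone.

8 bolts

A_b = π·12²/4 = 113.1 mm².
Per-bolt design strength φR_n = 0.75 × 469 × 113.1 × 1 / 1000 = 39.78 kN.
n ≥ 313 / 39.78 = 7.868 → use 8 bolts.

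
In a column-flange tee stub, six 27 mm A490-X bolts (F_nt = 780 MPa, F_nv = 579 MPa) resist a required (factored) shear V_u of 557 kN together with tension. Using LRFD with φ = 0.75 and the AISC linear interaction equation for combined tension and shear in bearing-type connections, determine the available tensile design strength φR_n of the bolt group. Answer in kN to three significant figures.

1860 kN

A_b = π·27²/4 = 572.6 mm²; f_rv = 557 × 1000 / (6 × 572.6) = 162.1 MPa.
F'_nt = 1.3 F_nt − (F_nt / φF_nv) f_rv = 1.3·780 − (780/(0.75·579))·162.1 = 722.8 MPa, capped at F_nt → F'_nt = 722.8 MPa.
R_n = F'_nt · A_b · n = 722.8 × 572.6 × 6 / 1000 = 2483 kN.
Design strength φR_n = 0.75 × 2483 = 1860 kN.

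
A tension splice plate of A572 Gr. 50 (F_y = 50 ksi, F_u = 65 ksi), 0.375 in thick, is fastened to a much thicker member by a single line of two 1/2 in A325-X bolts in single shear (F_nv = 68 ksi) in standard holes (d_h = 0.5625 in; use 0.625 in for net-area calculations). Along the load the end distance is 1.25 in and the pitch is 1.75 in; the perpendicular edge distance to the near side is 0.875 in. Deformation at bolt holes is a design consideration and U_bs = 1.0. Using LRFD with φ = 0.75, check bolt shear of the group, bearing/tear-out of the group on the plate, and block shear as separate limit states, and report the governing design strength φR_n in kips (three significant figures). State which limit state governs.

20 kips (bolt shear governs)

Bolt shear: A_b = π·0.5²/4 = 0.1963 in²; R_n = 68 × 0.1963 × 2 × 1 = 26.7 kips → 0.75 × 26.7 = 20 kips.
Bearing: edge l_c = 0.9688, r_n = 28.34 kips; interior l_c = 1.188, r_n = 29.25 kips; R_n = 28.34 + 1·29.25 = 57.59 kips → 43.2 kips.
Block shear: A_gv = 1.125, A_nv = 0.7734, A_nt = 0.2109 in²; R_n = min(0.6F_uA_nv, 0.6F_yA_gv) + U_bs·F_u·A_nt = 43.88 kips → 32.9 kips.
Bolt shear governs: 20 kips.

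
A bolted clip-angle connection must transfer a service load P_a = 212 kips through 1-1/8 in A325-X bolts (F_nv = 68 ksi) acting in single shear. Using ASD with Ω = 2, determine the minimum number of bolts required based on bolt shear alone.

A_b = π·1.125²/4 = 0.994 in².
Per-bolt allowable strength R_n/Ω = 68 × 0.994 × 1 / 2 = 33.8 kips.
n ≥ 212 / 33.8 = 6.273 → use 7 bolts.

7 bolts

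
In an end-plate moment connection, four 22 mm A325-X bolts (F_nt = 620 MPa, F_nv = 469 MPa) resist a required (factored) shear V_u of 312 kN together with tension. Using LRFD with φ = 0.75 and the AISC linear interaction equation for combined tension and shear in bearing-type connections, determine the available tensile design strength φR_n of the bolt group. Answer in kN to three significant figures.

507 kN

A_b = π·22²/4 = 380.1 mm²; f_rv = 312 × 1000 / (4 × 380.1) = 205.2 MPa.
F'_nt = 1.3 F_nt − (F_nt / φF_nv) f_rv = 1.3·620 − (620/(0.75·469))·205.2 = 444.3 MPa, capped at F_nt → F'_nt = 444.3 MPa.
R_n = F'_nt · A_b · n = 444.3 × 380.1 × 4 / 1000 = 675.6 kN.
Design strength φR_n = 0.75 × 675.6 = 507 kN.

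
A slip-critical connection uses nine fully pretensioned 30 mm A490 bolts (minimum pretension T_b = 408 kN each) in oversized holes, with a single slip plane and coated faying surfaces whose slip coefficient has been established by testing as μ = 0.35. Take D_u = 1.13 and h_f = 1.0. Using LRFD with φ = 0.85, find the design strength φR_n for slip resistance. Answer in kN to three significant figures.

R_n = μ · D_u · h_f · T_b · n_s · n_b = 0.35 × 1.13 × 1.0 × 408 × 1 × 9 = 1452 kN.
Design strength φR_n = 0.85 × 1452 = 1230 kN.

1230 kN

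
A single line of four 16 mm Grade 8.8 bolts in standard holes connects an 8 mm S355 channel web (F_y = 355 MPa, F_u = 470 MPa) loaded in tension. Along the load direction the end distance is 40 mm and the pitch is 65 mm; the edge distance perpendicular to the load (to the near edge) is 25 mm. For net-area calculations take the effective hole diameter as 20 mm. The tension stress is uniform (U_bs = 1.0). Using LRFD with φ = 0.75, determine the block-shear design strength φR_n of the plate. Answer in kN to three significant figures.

321 kN

Shear plane L_v = 40 + 3·65 = 235 mm; A_gv = 235 × 8 = 1880 mm².
A_nv = (235 − 3.5·20) × 8 = 1320 mm².
A_nt = (25 − 0.5·20) × 8 = 120 mm².
0.6 F_u A_nv = 372.2 kN; 0.6 F_y A_gv = 400.4 kN → shear rupture governs the shear term.
R_n = 372.2 + 1.0 × 470 × 120 / 1000 = 428.6 kN.
Design strength φR_n = 0.75 × 428.6 = 321 kN.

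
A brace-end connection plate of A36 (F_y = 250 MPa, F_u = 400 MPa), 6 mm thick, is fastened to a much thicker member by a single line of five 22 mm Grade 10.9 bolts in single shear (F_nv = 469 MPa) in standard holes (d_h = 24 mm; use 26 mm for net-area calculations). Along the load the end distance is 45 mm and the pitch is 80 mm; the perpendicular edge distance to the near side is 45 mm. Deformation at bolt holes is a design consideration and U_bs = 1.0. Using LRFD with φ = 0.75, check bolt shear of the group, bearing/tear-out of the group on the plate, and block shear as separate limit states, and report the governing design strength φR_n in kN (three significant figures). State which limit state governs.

Bolt shear: A_b = π·22²/4 = 380.1 mm²; R_n = 469 × 380.1 × 5 × 1 / 1000 = 891.4 kN → 0.75 × 891.4 = 669 kN.
Bearing: edge l_c = 33, r_n = 95.04 kN; interior l_c = 56, r_n = 126.7 kN; R_n = 95.04 + 4·126.7 = 601.9 kN → 451 kN.
Block shear: A_gv = 2190, A_nv = 1488, A_nt = 192 mm²; R_n = min(0.6F_uA_nv, 0.6F_yA_gv) + U_bs·F_u·A_nt = 405.3 kN → 304 kN.
Block shear governs: 304 kN.

304 kN (block shear governs)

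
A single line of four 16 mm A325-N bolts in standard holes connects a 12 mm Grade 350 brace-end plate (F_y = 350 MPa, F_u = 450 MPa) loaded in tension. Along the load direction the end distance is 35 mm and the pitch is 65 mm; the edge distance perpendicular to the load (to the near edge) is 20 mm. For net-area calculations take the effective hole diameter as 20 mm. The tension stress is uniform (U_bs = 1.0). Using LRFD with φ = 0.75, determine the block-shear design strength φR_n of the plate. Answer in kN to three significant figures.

429 kN

Shear plane L_v = 35 + 3·65 = 230 mm; A_gv = 230 × 12 = 2760 mm².
A_nv = (230 − 3.5·20) × 12 = 1920 mm².
A_nt = (20 − 0.5·20) × 12 = 120 mm².
0.6 F_u A_nv = 518.4 kN; 0.6 F_y A_gv = 579.6 kN → shear rupture governs the shear term.
R_n = 518.4 + 1.0 × 450 × 120 / 1000 = 572.4 kN.
Design strength φR_n = 0.75 × 572.4 = 429 kN.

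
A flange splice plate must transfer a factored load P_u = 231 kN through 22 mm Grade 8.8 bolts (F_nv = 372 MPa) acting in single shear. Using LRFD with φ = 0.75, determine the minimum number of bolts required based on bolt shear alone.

3 bolts

A_b = π·22²/4 = 380.1 mm².
Per-bolt design strength φR_n = 0.75 × 372 × 380.1 × 1 / 1000 = 106.1 kN.
n ≥ 231 / 106.1 = 2.178 → use 3 bolts.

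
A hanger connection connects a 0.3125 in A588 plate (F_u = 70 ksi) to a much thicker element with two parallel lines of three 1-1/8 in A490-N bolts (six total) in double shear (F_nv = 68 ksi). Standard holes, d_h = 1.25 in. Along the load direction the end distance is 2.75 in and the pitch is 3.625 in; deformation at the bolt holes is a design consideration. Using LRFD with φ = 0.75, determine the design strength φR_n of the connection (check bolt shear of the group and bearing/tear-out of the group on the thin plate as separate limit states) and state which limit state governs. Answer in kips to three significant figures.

261 kips (bearing governs)

Bolt shear: A_b = π·1.125²/4 = 0.994 in²; R_n = 68 × 0.994 × 6 × 2 = 811.1 kips → 0.75 × 811.1 = 608 kips.
Bearing (1.2 l_c t F_u ≤ 2.4 d t F_u): upper limit = 2.4·1.125·0.3125·70 = 59.06 kips.
  Edge l_c = 2.75 − 1.25/2 = 2.125 → r_n = 55.78 kips; interior l_c = 3.625 − 1.25 = 2.375 → r_n = 59.06 kips.
  R_n,bearing = 2·55.78 + 4·59.06 = 347.8 kips → 0.75 × 347.8 = 261 kips.
Bearing governs: 261 kips.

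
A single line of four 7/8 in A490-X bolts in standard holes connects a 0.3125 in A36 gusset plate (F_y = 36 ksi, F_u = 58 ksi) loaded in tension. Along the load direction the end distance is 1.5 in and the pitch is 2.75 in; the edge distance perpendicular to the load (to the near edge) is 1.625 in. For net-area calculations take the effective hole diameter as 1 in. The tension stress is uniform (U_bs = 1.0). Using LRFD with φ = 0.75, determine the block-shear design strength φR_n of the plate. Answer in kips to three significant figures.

64.7 kips

Shear plane L_v = 1.5 + 3·2.75 = 9.75 in; A_gv = 9.75 × 0.3125 = 3.047 in².
A_nv = (9.75 − 3.5·1) × 0.3125 = 1.953 in².
A_nt = (1.625 − 0.5·1) × 0.3125 = 0.3516 in².
0.6 F_u A_nv = 67.97 kips; 0.6 F_y A_gv = 65.81 kips → shear yielding governs the shear term.
R_n = 65.81 + 1.0 × 58 × 0.3516 = 86.2 kips.
Design strength φR_n = 0.75 × 86.2 = 64.7 kips.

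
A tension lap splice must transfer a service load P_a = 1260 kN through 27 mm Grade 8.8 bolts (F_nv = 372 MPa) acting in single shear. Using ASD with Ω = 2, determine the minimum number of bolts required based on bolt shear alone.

A_b = π·27²/4 = 572.6 mm².
Per-bolt allowable strength R_n/Ω = 372 × 572.6 × 1 / 1000 / 2 = 106.5 kN.
n ≥ 1260 / 106.5 = 11.83 → use 12 bolts.

12 bolts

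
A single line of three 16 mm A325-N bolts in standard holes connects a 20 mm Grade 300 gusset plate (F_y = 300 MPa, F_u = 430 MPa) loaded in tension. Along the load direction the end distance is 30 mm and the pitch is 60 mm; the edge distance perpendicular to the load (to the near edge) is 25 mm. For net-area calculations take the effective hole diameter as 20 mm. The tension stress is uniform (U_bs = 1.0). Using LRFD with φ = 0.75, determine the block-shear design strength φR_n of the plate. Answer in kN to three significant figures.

484 kN

Shear plane L_v = 30 + 2·60 = 150 mm; A_gv = 150 × 20 = 3000 mm².
A_nv = (150 − 2.5·20) × 20 = 2000 mm².
A_nt = (25 − 0.5·20) × 20 = 300 mm².
0.6 F_u A_nv = 516 kN; 0.6 F_y A_gv = 540 kN → shear rupture governs the shear term.
R_n = 516 + 1.0 × 430 × 300 / 1000 = 645 kN.
Design strength φR_n = 0.75 × 645 = 484 kN.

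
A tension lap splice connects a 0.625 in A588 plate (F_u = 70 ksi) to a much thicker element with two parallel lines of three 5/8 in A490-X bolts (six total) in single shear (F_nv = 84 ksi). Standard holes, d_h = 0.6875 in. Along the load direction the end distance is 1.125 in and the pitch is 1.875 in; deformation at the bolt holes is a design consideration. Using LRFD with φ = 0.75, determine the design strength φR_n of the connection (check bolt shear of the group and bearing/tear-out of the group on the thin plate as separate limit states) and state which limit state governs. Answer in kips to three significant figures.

Bolt shear: A_b = π·0.625²/4 = 0.3068 in²; R_n = 84 × 0.3068 × 6 × 1 = 154.6 kips → 0.75 × 154.6 = 116 kips.
Bearing (1.2 l_c t F_u ≤ 2.4 d t F_u): upper limit = 2.4·0.625·0.625·70 = 65.62 kips.
  Edge l_c = 1.125 − 0.6875/2 = 0.7812 → r_n = 41.02 kips; interior l_c = 1.875 − 0.6875 = 1.188 → r_n = 62.34 kips.
  R_n,bearing = 2·41.02 + 4·62.34 = 331.4 kips → 0.75 × 331.4 = 249 kips.
Bolt shear governs: 116 kips.

116 kips (bolt shear governs)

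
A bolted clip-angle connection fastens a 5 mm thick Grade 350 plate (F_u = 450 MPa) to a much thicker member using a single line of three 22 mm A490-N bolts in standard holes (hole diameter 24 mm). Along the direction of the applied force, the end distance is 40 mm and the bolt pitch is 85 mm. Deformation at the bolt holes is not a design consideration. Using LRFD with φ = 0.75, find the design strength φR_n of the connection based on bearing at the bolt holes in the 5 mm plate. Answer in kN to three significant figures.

294 kN

Per bolt r_n = 1.5 l_c t F_u ≤ 3.0 d t F_u; upper limit = 3.0 × 22 × 5 × 450 / 1000 = 148.5 kN.
Edge bolt: l_c = 40 − 24/2 = 28 mm → 1.5 × 28 × 5 × 450 / 1000 = 94.5 → r_n = 94.5 kN.
Interior bolts: l_c = 85 − 24 = 61 mm → 1.5 × 61 × 5 × 450 / 1000 = 205.9 → r_n = 148.5 kN.
R_n = 1 × 94.5 + 2 × 148.5 = 391.5 kN.
Design strength φR_n = 0.75 × 391.5 = 294 kN.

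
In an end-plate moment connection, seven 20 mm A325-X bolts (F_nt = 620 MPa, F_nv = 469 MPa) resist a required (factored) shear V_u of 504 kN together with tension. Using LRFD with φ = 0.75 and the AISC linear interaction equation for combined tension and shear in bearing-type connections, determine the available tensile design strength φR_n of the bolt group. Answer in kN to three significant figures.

A_b = π·20²/4 = 314.2 mm²; f_rv = 504 × 1000 / (7 × 314.2) = 229.2 MPa.
F'_nt = 1.3 F_nt − (F_nt / φF_nv) f_rv = 1.3·620 − (620/(0.75·469))·229.2 = 402 MPa, capped at F_nt → F'_nt = 402 MPa.
R_n = F'_nt · A_b · n = 402 × 314.2 × 7 / 1000 = 884.1 kN.
Design strength φR_n = 0.75 × 884.1 = 663 kN.

663 kN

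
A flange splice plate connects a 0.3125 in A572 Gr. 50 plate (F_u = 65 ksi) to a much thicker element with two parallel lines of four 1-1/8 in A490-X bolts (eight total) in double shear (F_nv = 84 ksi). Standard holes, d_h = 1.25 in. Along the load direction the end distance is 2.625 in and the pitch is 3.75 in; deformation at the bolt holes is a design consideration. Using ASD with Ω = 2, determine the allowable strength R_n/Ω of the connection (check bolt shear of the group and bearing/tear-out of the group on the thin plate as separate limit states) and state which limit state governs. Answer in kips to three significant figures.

213 kips (bearing governs)

Bolt shear: A_b = π·1.125²/4 = 0.994 in²; R_n = 84 × 0.994 × 8 × 2 = 1336 kips → 1336 / 2 = 668 kips.
Bearing (1.2 l_c t F_u ≤ 2.4 d t F_u): upper limit = 2.4·1.125·0.3125·65 = 54.84 kips.
  Edge l_c = 2.625 − 1.25/2 = 2 → r_n = 48.75 kips; interior l_c = 3.75 − 1.25 = 2.5 → r_n = 54.84 kips.
  R_n,bearing = 2·48.75 + 6·54.84 = 426.6 kips → 426.6 / 2 = 213 kips.
Bearing governs: 213 kips.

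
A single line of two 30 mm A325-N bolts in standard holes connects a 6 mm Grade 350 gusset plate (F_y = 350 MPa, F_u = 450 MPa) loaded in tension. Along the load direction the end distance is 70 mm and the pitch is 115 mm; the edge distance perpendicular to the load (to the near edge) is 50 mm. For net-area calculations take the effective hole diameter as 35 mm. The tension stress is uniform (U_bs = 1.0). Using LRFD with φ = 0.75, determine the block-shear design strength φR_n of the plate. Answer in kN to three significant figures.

227 kN

Shear plane L_v = 70 + 1·115 = 185 mm; A_gv = 185 × 6 = 1110 mm².
A_nv = (185 − 1.5·35) × 6 = 795 mm².
A_nt = (50 − 0.5·35) × 6 = 195 mm².
0.6 F_u A_nv = 214.7 kN; 0.6 F_y A_gv = 233.1 kN → shear rupture governs the shear term.
R_n = 214.7 + 1.0 × 450 × 195 / 1000 = 302.4 kN.
Design strength φR_n = 0.75 × 302.4 = 227 kN.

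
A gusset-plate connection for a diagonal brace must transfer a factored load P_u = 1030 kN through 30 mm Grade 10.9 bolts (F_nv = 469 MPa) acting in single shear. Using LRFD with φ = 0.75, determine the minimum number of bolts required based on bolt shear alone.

5 bolts

A_b = π·30²/4 = 706.9 mm².
Per-bolt design strength φR_n = 0.75 × 469 × 706.9 × 1 / 1000 = 248.6 kN.
n ≥ 1030 / 248.6 = 4.143 → use 5 bolts.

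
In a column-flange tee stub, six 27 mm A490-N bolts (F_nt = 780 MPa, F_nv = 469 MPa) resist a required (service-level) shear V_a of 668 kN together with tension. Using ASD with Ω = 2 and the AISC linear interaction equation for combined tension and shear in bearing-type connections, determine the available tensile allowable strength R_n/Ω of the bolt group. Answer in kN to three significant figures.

631 kN

A_b = π·27²/4 = 572.6 mm²; f_rv = 668 × 1000 / (6 × 572.6) = 194.4 MPa.
F'_nt = 1.3 F_nt − (Ω F_nt / F_nv) f_rv = 1.3·780 − (2·780/469)·194.4 = 367.2 MPa, capped at F_nt → F'_nt = 367.2 MPa.
R_n = F'_nt · A_b · n = 367.2 × 572.6 × 6 / 1000 = 1262 kN.
Allowable strength R_n/Ω = 1262 / 2 = 631 kN.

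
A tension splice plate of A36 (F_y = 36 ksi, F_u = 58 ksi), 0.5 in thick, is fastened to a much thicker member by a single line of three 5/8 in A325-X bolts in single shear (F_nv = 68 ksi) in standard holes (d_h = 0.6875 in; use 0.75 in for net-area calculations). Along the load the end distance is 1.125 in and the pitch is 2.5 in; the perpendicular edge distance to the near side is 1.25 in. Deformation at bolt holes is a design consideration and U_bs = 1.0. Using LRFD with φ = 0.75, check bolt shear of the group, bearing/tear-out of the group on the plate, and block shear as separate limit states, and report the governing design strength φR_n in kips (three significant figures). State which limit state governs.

46.9 kips (bolt shear governs)

Bolt shear: A_b = π·0.625²/4 = 0.3068 in²; R_n = 68 × 0.3068 × 3 × 1 = 62.59 kips → 0.75 × 62.59 = 46.9 kips.
Bearing: edge l_c = 0.7812, r_n = 27.19 kips; interior l_c = 1.812, r_n = 43.5 kips; R_n = 27.19 + 2·43.5 = 114.2 kips → 85.6 kips.
Block shear: A_gv = 3.062, A_nv = 2.125, A_nt = 0.4375 in²; R_n = min(0.6F_uA_nv, 0.6F_yA_gv) + U_bs·F_u·A_nt = 91.52 kips → 68.6 kips.
Bolt shear governs: 46.9 kips.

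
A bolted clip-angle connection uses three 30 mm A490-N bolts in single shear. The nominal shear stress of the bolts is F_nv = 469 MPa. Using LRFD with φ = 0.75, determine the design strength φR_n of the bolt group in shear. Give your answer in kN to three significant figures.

746 kN

A_b = π × 30² / 4 = 706.9 mm².
R_n = F_nv · A_b · n · n_s = 469 × 706.9 × 3 × 1 / 1000 = 994.5 kN.
Design strength φR_n = 0.75 × 994.5 = 746 kN.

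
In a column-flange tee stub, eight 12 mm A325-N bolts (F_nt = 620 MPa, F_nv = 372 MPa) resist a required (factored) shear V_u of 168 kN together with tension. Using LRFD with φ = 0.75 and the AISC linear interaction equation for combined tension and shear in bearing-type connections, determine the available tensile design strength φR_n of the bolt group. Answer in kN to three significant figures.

267 kN

A_b = π·12²/4 = 113.1 mm²; f_rv = 168 × 1000 / (8 × 113.1) = 185.7 MPa.
F'_nt = 1.3 F_nt − (F_nt / φF_nv) f_rv = 1.3·620 − (620/(0.75·372))·185.7 = 393.4 MPa, capped at F_nt → F'_nt = 393.4 MPa.
R_n = F'_nt · A_b · n = 393.4 × 113.1 × 8 / 1000 = 355.9 kN.
Design strength φR_n = 0.75 × 355.9 = 267 kN.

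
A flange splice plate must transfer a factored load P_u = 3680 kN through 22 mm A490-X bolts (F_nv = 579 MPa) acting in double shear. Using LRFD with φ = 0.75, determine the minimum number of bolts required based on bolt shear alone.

A_b = π·22²/4 = 380.1 mm².
Per-bolt design strength φR_n = 0.75 × 579 × 380.1 × 2 / 1000 = 330.1 kN.
n ≥ 3680 / 330.1 = 11.15 → use 12 bolts.

12 bolts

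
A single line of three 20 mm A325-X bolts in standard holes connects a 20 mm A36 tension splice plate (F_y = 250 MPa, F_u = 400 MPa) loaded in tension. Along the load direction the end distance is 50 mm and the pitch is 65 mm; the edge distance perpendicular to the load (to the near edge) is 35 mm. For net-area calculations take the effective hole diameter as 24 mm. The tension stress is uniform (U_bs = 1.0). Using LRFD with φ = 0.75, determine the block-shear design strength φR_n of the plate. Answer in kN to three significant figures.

543 kN

Shear plane L_v = 50 + 2·65 = 180 mm; A_gv = 180 × 20 = 3600 mm².
A_nv = (180 − 2.5·24) × 20 = 2400 mm².
A_nt = (35 − 0.5·24) × 20 = 460 mm².
0.6 F_u A_nv = 576 kN; 0.6 F_y A_gv = 540 kN → shear yielding governs the shear term.
R_n = 540 + 1.0 × 400 × 460 / 1000 = 724 kN.
Design strength φR_n = 0.75 × 724 = 543 kN.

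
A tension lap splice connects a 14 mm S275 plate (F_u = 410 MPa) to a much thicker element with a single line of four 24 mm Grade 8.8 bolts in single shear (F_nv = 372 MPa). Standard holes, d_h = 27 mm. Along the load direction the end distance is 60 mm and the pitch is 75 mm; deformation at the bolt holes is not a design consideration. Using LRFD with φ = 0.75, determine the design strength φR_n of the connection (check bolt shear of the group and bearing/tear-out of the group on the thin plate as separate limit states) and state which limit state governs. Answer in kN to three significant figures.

Bolt shear: A_b = π·24²/4 = 452.4 mm²; R_n = 372 × 452.4 × 4 × 1 / 1000 = 673.2 kN → 0.75 × 673.2 = 505 kN.
Bearing (1.5 l_c t F_u ≤ 3.0 d t F_u): upper limit = 3.0·24·14·410 / 1000 = 413.3 kN.
  Edge l_c = 60 − 27/2 = 46.5 → r_n = 400.4 kN; interior l_c = 75 − 27 = 48 → r_n = 413.3 kN.
  R_n,bearing = 1·400.4 + 3·413.3 = 1640 kN → 0.75 × 1640 = 1230 kN.
Bolt shear governs: 505 kN.

505 kN (bolt shear governs)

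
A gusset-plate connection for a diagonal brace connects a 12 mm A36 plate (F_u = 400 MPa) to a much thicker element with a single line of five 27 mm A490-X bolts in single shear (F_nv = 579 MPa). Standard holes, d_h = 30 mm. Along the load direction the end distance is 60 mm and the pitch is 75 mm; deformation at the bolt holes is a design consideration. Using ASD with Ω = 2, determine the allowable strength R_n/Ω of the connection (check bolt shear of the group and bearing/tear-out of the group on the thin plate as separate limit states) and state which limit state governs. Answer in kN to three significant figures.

648 kN (bearing governs)

Bolt shear: A_b = π·27²/4 = 572.6 mm²; R_n = 579 × 572.6 × 5 × 1 / 1000 = 1658 kN → 1658 / 2 = 829 kN.
Bearing (1.2 l_c t F_u ≤ 2.4 d t F_u): upper limit = 2.4·27·12·400 / 1000 = 311 kN.
  Edge l_c = 60 − 30/2 = 45 → r_n = 259.2 kN; interior l_c = 75 − 30 = 45 → r_n = 259.2 kN.
  R_n,bearing = 1·259.2 + 4·259.2 = 1296 kN → 1296 / 2 = 648 kN.
Bearing governs: 648 kN.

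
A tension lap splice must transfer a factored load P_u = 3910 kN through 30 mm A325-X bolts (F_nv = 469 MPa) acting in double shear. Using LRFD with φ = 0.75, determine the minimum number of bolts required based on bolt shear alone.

A_b = π·30²/4 = 706.9 mm².
Per-bolt design strength φR_n = 0.75 × 469 × 706.9 × 2 / 1000 = 497.3 kN.
n ≥ 3910 / 497.3 = 7.863 → use 8 bolts.

8 bolts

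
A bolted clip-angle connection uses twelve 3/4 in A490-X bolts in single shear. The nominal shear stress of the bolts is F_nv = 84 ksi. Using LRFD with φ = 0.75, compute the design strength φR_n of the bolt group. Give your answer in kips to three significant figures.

334 kips

A_b = π × 0.75² / 4 = 0.4418 in².
R_n = F_nv · A_b · n · n_s = 84 × 0.4418 × 12 × 1 = 445.3 kips.
Design strength φR_n = 0.75 × 445.3 = 334 kips.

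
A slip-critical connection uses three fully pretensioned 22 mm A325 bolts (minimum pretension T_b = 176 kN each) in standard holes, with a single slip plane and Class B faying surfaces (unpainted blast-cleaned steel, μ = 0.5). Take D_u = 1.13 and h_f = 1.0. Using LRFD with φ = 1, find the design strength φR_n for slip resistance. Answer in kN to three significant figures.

298 kN

R_n = μ · D_u · h_f · T_b · n_s · n_b = 0.5 × 1.13 × 1.0 × 176 × 1 × 3 = 298.3 kN.
Design strength φR_n = 1 × 298.3 = 298 kN.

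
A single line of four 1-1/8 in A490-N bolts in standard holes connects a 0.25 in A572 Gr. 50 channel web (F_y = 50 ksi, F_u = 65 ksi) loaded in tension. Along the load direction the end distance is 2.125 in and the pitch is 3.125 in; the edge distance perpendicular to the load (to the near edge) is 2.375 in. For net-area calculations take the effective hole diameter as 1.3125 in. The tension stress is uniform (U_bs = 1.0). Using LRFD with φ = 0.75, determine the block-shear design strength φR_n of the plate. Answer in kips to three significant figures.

71.4 kips

Shear plane L_v = 2.125 + 3·3.125 = 11.5 in; A_gv = 11.5 × 0.25 = 2.875 in².
A_nv = (11.5 − 3.5·1.3125) × 0.25 = 1.727 in².
A_nt = (2.375 − 0.5·1.3125) × 0.25 = 0.4297 in².
0.6 F_u A_nv = 67.34 kips; 0.6 F_y A_gv = 86.25 kips → shear rupture governs the shear term.
R_n = 67.34 + 1.0 × 65 × 0.4297 = 95.27 kips.
Design strength φR_n = 0.75 × 95.27 = 71.4 kips.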